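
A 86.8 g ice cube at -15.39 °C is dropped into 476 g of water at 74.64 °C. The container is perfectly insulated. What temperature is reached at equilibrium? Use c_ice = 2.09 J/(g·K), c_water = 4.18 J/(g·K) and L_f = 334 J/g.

Net heat exchanged in the isolated system is zero:
warm ice to 0 °C: 86.8×2.09×(0 − (-15.39)) = 2791.9
  melt ice: 86.8×334 = 28991
  warm the meltwater: 362.82 T
  water cools: 476×4.18×(T − 74.64) = 1989.7(T − 74.64)
2352.5 T = 148510 − 31783 = 116727
T ≈ 49.62 °C (positive, so assuming full melt was valid).

T_f ≈ 49.6 °C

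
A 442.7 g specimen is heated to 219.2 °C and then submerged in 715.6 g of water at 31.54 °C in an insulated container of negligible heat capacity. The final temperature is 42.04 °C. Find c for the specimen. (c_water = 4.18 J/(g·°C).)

c ≈ 0.4 J/(g·°C)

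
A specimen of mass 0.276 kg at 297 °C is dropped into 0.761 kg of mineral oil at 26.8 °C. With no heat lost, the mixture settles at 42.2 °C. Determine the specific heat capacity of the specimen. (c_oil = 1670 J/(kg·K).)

c ≈ 278 J/(kg·K)

Net heat exchanged in the isolated system is zero:
0.276·c·(42.2 − 297) + 0.761·1670·(42.2 − 26.8) = 0
-70.32 c = -19571
c = -19571/-70.32 ≈ 278.3 J/(kg·K)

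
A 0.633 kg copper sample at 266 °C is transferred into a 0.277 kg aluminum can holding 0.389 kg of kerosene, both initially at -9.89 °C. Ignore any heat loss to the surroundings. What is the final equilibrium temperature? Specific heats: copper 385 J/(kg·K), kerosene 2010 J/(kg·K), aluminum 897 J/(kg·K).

Heat gained plus heat lost sum to zero:
0.633*385*(T − 266) + 0.389*2010*(T − (-9.89)) + 0.277*897*(T − (-9.89)) = 0
243.71(T − 266) + 781.89(T − (-9.89)) + 248.47(T − (-9.89)) = 0
(243.71 + 781.89 + 248.47) T = 243.71*266 + 781.89*(-9.89) + 248.47*(-9.89)
T = 54635 / 1274.1 = 42.9 °C

T_f ≈ 42.9 °C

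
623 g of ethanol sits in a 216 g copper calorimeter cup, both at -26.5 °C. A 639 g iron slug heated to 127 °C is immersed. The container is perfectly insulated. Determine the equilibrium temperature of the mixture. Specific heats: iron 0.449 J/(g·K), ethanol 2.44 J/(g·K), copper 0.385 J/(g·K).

Energy conservation, ΣQ = 0:
639*0.449*(T − 127) + 623*2.44*(T − (-26.5)) + 216*0.385*(T − (-26.5)) = 0
286.91(T − 127) + 1520.1(T − (-26.5)) + 83.16(T − (-26.5)) = 0
1890.2 T = -6049.2
T = -6049.2 / 1890.2 = -3.2 °C

T_f ≈ -3.2 °C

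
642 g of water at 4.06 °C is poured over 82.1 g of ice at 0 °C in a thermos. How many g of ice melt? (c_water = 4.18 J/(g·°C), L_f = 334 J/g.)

m_melted ≈ 32.6 g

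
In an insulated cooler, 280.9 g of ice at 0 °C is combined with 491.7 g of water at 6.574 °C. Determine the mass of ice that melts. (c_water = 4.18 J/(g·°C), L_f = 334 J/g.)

Water can give up m c ΔT = 491.7·4.18·6.574 = 13512 J before reaching 0 °C.
To melt every bit of ice: 280.9·334 = 93821 J.
That's not enough to melt it all — equilibrium is at 0 °C with ice remaining.
Mass melted = 13512/334 ≈ 40.45 g.

m_melted ≈ 40.5 g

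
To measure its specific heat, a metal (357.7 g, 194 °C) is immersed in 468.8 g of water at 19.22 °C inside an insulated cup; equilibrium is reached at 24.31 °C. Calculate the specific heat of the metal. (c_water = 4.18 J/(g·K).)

c ≈ 0.164 J/(g·K)

Heat lost by the metal = heat gained by the water:
357.7·c·(194 − 24.31) = 468.8·4.18·(24.31 − 19.22)
60698 c = 9974.3  ⇒  c ≈ 0.1643 J/(g·K)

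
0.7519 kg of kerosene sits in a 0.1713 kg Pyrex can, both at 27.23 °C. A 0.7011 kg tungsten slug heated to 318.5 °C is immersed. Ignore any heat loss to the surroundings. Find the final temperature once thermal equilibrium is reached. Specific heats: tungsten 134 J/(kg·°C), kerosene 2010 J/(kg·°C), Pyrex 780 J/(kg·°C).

T_f ≈ 43.0 °C

Let T be the final temperature. ΣQ_i = 0:
0.7011·134·(T − 318.5) + 0.7519·2010·(T − 27.23) + 0.1713·780·(T − 27.23) = 0
(93.95 + 1511.3 + 133.61) T = 93.95·318.5 + 1511.3·27.23 + 133.61·27.23
T ≈ 42.97 °C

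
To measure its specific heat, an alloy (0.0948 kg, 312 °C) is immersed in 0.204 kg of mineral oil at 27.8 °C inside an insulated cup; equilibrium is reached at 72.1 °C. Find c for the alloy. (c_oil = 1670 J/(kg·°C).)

c ≈ 664 J/(kg·°C)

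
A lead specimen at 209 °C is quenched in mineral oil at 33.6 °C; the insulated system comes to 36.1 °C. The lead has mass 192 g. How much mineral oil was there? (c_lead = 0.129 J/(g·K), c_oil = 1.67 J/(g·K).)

Heat gained plus heat lost sum to zero:
192×0.129×(36.1 − 209) + m×1.67×(36.1 − 33.6) = 0
4.175 m = 4282.4
m = 4282.4/4.175 ≈ 1026 g

m ≈ 1030 g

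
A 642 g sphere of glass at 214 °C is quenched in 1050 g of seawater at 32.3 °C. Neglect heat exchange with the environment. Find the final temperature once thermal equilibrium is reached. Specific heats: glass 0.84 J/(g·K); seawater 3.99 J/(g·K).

Net heat exchanged in the isolated system is zero:
642·0.84·(T − 214) + 1050·3.99·(T − 32.3) = 0
(539.28 + 4189.5) T = 539.28·214 + 4189.5·32.3
T ≈ 53.02 °C

T_f ≈ 53.0 °C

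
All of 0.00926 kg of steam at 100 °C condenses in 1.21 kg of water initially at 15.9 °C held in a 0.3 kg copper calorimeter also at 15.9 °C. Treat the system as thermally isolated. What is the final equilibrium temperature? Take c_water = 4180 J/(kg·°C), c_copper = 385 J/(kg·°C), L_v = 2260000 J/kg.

Let T be the final temperature. ΣQ_i = 0:
steam→water at 100 °C releases m L_v = 0.00926×2260000 = 20928
  condensed water 100 °C→T: 38.71(T − 100)
  water warms: 1.21×4180×(T − 15.9) = 5057.8(T − 15.9)
  copper cup: 0.3×385×(T − 15.9) = 115.5(T − 15.9)
5212 T = 20928 + 3870.7 + 82255 = 107054
T ≈ 20.54 °C (< 100 °C, so full condensation is consistent).

T_f ≈ 20.5 °C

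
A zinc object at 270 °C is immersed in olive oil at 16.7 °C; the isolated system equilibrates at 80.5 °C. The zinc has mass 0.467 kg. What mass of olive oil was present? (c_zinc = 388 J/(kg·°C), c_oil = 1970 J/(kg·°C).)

m ≈ 0.273 kg

|Q_zinc| = |Q_oil|:
0.467×388×(270 − 80.5) = m×1970×(80.5 − 16.7)
125686 m = 34337  ⇒  m ≈ 0.2732 kg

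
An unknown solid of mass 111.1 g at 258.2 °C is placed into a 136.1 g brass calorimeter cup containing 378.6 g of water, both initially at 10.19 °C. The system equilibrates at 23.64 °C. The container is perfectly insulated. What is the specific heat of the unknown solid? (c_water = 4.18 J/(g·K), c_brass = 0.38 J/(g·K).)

Setting the total heat transfer to zero:
111.1×c×(23.64 − 258.2) + 378.6×4.18×(23.64 − 10.19) + 136.1×0.38×(23.64 − 10.19) = 0
-26060 c = -21981
c = -21981/-26060 ≈ 0.8435 J/(g·K)

c ≈ 0.843 J/(g·K)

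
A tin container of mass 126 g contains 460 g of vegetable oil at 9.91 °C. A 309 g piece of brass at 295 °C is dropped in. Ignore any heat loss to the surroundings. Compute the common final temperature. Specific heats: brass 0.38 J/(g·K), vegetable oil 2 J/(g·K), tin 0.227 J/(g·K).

T_f ≈ 41.3 °C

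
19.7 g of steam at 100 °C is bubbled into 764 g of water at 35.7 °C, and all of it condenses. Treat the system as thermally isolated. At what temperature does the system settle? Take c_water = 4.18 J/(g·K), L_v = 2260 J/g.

Energy balance with sensible and latent terms:
condense steam: −19.7·2260 = −44522; condensed water 100 °C→T: 82.35(T − 100); water warms: 764·4.18·(T − 35.7) = 3193.5(T − 35.7)
3275.9 T = 44522 + 8234.6 + 114009 = 166765
T ≈ 50.91 °C (< 100 °C, so full condensation is consistent).

T_f ≈ 50.9 °C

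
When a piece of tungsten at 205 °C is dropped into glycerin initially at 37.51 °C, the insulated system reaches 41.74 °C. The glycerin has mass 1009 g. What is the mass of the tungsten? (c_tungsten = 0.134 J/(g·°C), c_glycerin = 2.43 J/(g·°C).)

m ≈ 474 g

Setting the total heat transfer to zero:
m×0.134×(41.74 − 205) + 1009×2.43×(41.74 − 37.51) = 0
-21.88 m = -10371
m = -10371/-21.88 ≈ 474.1 g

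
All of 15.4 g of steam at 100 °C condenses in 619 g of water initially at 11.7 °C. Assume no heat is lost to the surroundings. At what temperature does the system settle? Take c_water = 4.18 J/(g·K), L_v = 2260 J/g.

Energy balance with sensible and latent terms:
steam→water at 100 °C releases m L_v = 15.4×2260 = 34804; condensed water 100 °C→T: 64.37(T − 100); original water: 2587.4(T − 11.7)
2651.8 T = 34804 + 6437.2 + 30273 = 71514
T ≈ 26.97 °C (< 100 °C, so full condensation is consistent).

T_f ≈ 27.0 °C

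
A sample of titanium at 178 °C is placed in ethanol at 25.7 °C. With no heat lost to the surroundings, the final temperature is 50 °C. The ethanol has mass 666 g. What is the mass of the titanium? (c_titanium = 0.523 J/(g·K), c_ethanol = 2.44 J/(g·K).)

m ≈ 590 g

Heat lost by the titanium = heat gained by the ethanol:
m×0.523×(178 − 50) = 666×2.44×(50 − 25.7)
66.94 m = 39488  ⇒  m ≈ 589.9 g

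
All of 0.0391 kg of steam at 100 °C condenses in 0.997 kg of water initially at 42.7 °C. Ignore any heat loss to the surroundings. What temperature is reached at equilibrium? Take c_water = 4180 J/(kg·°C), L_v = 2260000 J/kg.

T_f ≈ 65.3 °C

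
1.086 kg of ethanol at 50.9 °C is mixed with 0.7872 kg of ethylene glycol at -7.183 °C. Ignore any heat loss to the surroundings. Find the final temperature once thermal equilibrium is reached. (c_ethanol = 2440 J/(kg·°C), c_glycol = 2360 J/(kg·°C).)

T_f ≈ 27.0 °C

T_f is the heat-capacity-weighted average of the initial temperatures:
T_f = (2649.8·50.9 + 1857.8·(-7.183)) / (2649.8 + 1857.8)
    = 121532 / 4507.6 ≈ 26.96 °C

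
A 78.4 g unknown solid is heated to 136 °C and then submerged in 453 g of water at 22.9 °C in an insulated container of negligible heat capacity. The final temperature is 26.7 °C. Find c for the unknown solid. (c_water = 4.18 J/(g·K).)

c ≈ 0.84 J/(g·K)

m_s c (T_s − T_f) = m_water c_water (T_f − T_0):
78.4×c×(136 − 26.7) = 453×4.18×(26.7 − 22.9)
8569.1 c = 7195.5  ⇒  c ≈ 0.8397 J/(g·K)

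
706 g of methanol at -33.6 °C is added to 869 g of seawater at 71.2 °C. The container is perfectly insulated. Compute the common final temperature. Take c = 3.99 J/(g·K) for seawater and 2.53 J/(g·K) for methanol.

T_f ≈ 35.6 °C

Setting the total heat transfer to zero:
869*3.99*(T − 71.2) + 706*2.53*(T − (-33.6)) = 0
5253.5 T = 186857
T = 186857 / 5253.5 = 35.6 °C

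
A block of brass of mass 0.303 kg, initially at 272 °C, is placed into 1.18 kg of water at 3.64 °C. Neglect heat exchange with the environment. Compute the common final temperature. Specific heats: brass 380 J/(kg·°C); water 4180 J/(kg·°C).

T_f is the heat-capacity-weighted average of the initial temperatures:
T_f = (115.14×272 + 4932.4×3.64) / (115.14 + 4932.4)
    = 49272 / 5047.5 ≈ 9.76 °C

T_f ≈ 9.8 °C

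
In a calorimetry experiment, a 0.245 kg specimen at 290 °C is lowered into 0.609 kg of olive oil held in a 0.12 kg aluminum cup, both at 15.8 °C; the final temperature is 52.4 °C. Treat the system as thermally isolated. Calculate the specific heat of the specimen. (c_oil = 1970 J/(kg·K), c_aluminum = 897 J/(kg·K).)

c ≈ 822 J/(kg·K)

Taking heat into each body as positive, Σ m c ΔT = 0:
0.245·c·(52.4 − 290) + 0.609·1970·(52.4 − 15.8) + 0.12·897·(52.4 − 15.8) = 0
-58.21 c = -47850
c = -47850/-58.21 ≈ 822 J/(kg·K)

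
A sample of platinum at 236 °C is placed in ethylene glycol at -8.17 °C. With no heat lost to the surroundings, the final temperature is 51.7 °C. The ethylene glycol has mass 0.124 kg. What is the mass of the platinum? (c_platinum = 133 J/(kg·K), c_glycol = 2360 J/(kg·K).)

Heat lost by the platinum = heat gained by the glycol:
m×133×(236 − 51.7) = 0.124×2360×(51.7 − (-8.17))
24512 m = 17520  ⇒  m ≈ 0.7148 kg

m ≈ 0.715 kg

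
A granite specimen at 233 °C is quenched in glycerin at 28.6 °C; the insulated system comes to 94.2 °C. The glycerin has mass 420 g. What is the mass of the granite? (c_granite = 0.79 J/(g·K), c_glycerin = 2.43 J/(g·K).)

m ≈ 611 g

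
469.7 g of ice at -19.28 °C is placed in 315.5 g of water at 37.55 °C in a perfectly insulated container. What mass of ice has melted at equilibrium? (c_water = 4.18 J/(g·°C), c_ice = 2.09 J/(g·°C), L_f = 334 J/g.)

m_melted ≈ 91.6 g

Cooling the water to 0 °C releases 315.5×4.18×37.55 = 49521 J.
Warming the ice to 0 °C takes 469.7×2.09×19.28 = 18927 J, leaving 30594 J for melting.
Fully melting the ice requires m_ice L_f = 469.7×334 = 156880 J.
Since 30594 < 156880 J, not all the ice melts; equilibrium is at 0 °C.
Mass melted = 30594/334 ≈ 91.6 g.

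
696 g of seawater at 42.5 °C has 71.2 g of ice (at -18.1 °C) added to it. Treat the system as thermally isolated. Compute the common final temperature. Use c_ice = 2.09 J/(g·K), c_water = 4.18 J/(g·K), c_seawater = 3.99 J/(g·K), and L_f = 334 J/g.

T_f ≈ 29.8 °C

Let T be the final temperature. ΣQ_i = 0:
ice -18.1→0 °C: 71.2×2.09×18.1 = 2693.4
  fusion: m_ice L_f = 71.2×334 = 23781
  meltwater 0→T: 71.2×4.18×T = 297.62 T
  seawater: 2777(T − 42.5)
3074.7 T = 118024 − 26474 = 91550
T ≈ 29.78 °C — above 0 °C, consistent with complete melting.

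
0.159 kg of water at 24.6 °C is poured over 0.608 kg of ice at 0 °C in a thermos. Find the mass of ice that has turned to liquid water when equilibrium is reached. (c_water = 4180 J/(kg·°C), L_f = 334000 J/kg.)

Cooling the water to 0 °C releases 0.159×4180×24.6 = 16350 J.
To melt every bit of ice: 0.608×334000 = 203072 J.
16350 J < 203072 J, so only part of the ice melts and the system sits at 0 °C.
Mass melted = 16350/334000 ≈ 0.04895 kg.

m_melted ≈ 0.049 kg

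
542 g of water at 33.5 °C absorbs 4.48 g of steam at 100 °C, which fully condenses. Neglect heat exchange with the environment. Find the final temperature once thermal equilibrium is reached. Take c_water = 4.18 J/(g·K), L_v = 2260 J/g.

T_f ≈ 38.5 °C

Energy balance with sensible and latent terms:
condense steam: −4.48×2260 = −10125; condensate cools 100→T: 4.48×4.18×(T − 100) = 18.73(T − 100); water warms: 542×4.18×(T − 33.5) = 2265.6(T − 33.5)
2284.3 T = 10125 + 1872.6 + 75896 = 87894
T ≈ 38.48 °C, under the boiling point, so the assumption holds.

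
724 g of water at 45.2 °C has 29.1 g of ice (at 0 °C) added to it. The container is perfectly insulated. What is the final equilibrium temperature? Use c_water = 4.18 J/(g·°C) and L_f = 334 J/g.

T_f ≈ 40.4 °C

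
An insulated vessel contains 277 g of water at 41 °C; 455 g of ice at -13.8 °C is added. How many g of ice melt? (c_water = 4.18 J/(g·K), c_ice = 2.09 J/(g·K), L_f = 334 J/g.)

Cooling the water to 0 °C releases 277×4.18×41 = 47472 J.
Of that, 455×2.09×13.8 = 13123 J goes to bring the ice to 0 °C, leaving 34349 J.
Fully melting the ice requires m_ice L_f = 455×334 = 151970 J.
That's not enough to melt it all — equilibrium is at 0 °C with ice remaining.
Mass melted = 34349/334 ≈ 102.8 g.

m_melted ≈ 103 g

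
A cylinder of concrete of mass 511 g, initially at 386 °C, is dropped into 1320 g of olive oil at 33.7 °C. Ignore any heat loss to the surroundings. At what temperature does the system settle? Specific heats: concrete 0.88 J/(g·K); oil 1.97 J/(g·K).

T_f ≈ 85.6 °C

With ΣQ=0 the equilibrium temperature is the m·c-weighted mean:
T_f = (449.68×386 + 2600.4×33.7) / (449.68 + 2600.4)
    = 261210 / 3050.1 ≈ 85.64 °C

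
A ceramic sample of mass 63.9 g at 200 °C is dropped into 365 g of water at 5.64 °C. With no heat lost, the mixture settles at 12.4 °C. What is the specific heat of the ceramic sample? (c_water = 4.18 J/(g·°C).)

c ≈ 0.86 J/(g·°C)

Let T be the final temperature. ΣQ_i = 0:
63.9·c·(12.4 − 200) + 365·4.18·(12.4 − 5.64) = 0
-11988 c = -10314
c = -10314/-11988 ≈ 0.8604 J/(g·°C)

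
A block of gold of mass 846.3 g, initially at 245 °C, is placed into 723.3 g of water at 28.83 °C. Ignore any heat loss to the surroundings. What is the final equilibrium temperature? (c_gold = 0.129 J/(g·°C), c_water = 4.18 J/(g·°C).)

T_f ≈ 36.4 °C

Set heat shed by the hot body equal to heat absorbed by the cold body:
846.3*0.129*(245 − T) = 723.3*4.18*(T − 28.83)
109.17(245 − T) = 3023.4(T − 28.83)
3132.6 T = 113912  ⇒  T ≈ 36.36 °C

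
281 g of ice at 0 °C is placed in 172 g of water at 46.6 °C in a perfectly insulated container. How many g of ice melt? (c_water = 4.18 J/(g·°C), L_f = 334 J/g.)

m_melted ≈ 100 g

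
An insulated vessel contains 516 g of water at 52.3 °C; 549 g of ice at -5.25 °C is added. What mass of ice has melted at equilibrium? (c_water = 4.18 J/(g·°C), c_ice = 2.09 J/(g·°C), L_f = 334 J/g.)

Water can give up m c ΔT = 516·4.18·52.3 = 112805 J before reaching 0 °C.
Warming the ice to 0 °C takes 549·2.09·5.25 = 6023.9 J, leaving 106781 J for melting.
To melt every bit of ice: 549·334 = 183366 J.
106781 J < 183366 J, so only part of the ice melts and the system sits at 0 °C.
Mass melted = 106781/334 ≈ 319.7 g.

m_melted ≈ 320 g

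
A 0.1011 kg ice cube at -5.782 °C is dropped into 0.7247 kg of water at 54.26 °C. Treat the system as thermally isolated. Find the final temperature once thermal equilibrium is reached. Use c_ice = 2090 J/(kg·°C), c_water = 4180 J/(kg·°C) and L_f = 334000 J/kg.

T_f ≈ 37.5 °C

Setting the total heat transfer to zero:
ice -5.782→0 °C: 0.1011×2090×5.782 = 1221.7
  fusion: m_ice L_f = 0.1011×334000 = 33767
  meltwater 0→T: 0.1011×4180×T = 422.6 T
  water: 3029.2(T − 54.26)
3451.8 T = 164367 − 34989 = 129378
T ≈ 37.48 °C (positive, so assuming full melt was valid).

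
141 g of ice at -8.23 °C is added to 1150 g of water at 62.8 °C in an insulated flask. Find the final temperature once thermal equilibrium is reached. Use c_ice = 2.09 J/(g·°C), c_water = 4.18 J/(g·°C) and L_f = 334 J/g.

T_f ≈ 46.8 °C

Energy balance with sensible and latent terms:
ice -8.23→0 °C: 141×2.09×8.23 = 2425.3
  fusion: m_ice L_f = 141×334 = 47094
  warm the meltwater: 589.38 T
  water: 4807(T − 62.8)
5396.4 T = 301880 − 49519 = 252360
T ≈ 46.76 °C. Since T > 0 °C, the all-ice-melts assumption holds.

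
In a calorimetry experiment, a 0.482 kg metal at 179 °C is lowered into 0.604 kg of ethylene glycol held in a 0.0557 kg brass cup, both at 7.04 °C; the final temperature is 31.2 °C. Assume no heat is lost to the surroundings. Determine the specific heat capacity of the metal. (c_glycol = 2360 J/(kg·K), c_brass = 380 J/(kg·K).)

Net heat exchanged in the isolated system is zero:
0.482·c·(31.2 − 179) + 0.604·2360·(31.2 − 7.04) + 0.0557·380·(31.2 − 7.04) = 0
-71.24 c = -34950
c = -34950/-71.24 ≈ 490.6 J/(kg·K)

c ≈ 491 J/(kg·K)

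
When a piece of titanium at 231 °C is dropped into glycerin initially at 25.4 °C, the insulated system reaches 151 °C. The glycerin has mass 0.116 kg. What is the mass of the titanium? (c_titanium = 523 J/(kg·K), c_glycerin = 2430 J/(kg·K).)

Energy conservation, ΣQ = 0:
m×523×(151 − 231) + 0.116×2430×(151 − 25.4) = 0
-41840 m = -35404
m = -35404/-41840 ≈ 0.8462 kg

m ≈ 0.846 kg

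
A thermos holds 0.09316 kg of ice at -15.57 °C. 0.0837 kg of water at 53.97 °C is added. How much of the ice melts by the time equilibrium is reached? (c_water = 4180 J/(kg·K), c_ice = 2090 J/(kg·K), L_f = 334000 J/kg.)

Heat available from the water dropping to 0 °C: 0.0837×4180×53.97 = 18882 J.
Warming the ice to 0 °C takes 0.09316×2090×15.57 = 3031.5 J, leaving 15851 J for melting.
To melt every bit of ice: 0.09316×334000 = 31115 J.
That's not enough to melt it all — equilibrium is at 0 °C with ice remaining.
m_melt = 15851 / L_f = 0.04746 kg.

m_melted ≈ 0.0475 kg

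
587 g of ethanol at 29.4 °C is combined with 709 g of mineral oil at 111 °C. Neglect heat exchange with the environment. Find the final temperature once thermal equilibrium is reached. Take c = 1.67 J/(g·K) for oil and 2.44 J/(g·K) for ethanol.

Set heat shed by the hot body equal to heat absorbed by the cold body:
709*1.67*(111 − T) = 587*2.44*(T − 29.4)
1184(111 − T) = 1432.3(T − 29.4)
2616.3 T = 173536  ⇒  T ≈ 66.33 °C

T_f ≈ 66.3 °C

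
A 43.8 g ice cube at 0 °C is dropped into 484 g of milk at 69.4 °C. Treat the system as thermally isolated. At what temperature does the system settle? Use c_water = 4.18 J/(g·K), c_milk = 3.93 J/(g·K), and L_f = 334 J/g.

T_f ≈ 56.3 °C

Taking heat into each body as positive, Σ m c ΔT = 0:
latent heat to melt: 43.8×334 = 14629; meltwater 0→T: 43.8×4.18×T = 183.08 T; milk: 1902.1(T − 69.4)
2085.2 T = 132007 − 14629 = 117378
T ≈ 56.29 °C — above 0 °C, consistent with complete melting.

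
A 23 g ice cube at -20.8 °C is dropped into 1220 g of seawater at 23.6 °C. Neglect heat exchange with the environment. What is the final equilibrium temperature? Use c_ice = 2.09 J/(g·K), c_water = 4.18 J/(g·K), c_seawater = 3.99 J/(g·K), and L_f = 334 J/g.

T_f ≈ 21.4 °C

Net heat exchanged in the isolated system is zero:
ice -20.8→0 °C: 23×2.09×20.8 = 999.86; melt ice: 23×334 = 7682; warm the meltwater: 96.14 T; seawater cools: 1220×3.99×(T − 23.6) = 4867.8(T − 23.6)
4963.9 T = 114880 − 8681.9 = 106198
T ≈ 21.39 °C. Since T > 0 °C, the all-ice-melts assumption holds.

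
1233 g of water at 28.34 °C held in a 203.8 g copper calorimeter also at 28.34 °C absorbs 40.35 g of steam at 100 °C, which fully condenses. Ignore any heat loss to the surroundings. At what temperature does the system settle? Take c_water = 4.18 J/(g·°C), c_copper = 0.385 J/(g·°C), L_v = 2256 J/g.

T_f ≈ 47.4 °C

Energy conservation, ΣQ = 0:
condense steam: −40.35·2256 = −91030; condensed water 100 °C→T: 168.66(T − 100); original water: 5153.9(T − 28.34); copper cup: 203.8·0.385·(T − 28.34) = 78.46(T − 28.34)
5401.1 T = 91030 + 16866 + 148286 = 256182
T ≈ 47.43 °C — below 100 °C, confirming all the steam condensed.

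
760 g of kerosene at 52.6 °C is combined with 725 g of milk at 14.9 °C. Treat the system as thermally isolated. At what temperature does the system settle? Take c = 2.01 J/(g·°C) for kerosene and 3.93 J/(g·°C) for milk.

T_f ≈ 28.1 °C

Set heat shed by the hot body equal to heat absorbed by the cold body:
760*2.01*(52.6 − T) = 725*3.93*(T − 14.9)
1527.6(52.6 − T) = 2849.2(T − 14.9)
4376.9 T = 122806  ⇒  T ≈ 28.06 °C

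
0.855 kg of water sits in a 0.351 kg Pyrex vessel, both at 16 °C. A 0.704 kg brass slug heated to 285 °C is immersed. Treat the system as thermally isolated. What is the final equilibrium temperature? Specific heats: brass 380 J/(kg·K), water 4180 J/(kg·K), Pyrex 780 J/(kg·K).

T_f ≈ 33.5 °C

Net heat exchanged in the isolated system is zero:
0.704*380*(T − 285) + 0.855*4180*(T − 16) + 0.351*780*(T − 16) = 0
267.52(T − 285) + 3573.9(T − 16) + 273.78(T − 16) = 0
4115.2 T = 137806
T ≈ 33.49 °C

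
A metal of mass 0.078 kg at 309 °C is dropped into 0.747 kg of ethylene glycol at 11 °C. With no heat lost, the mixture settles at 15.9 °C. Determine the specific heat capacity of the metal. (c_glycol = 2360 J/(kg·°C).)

c ≈ 378 J/(kg·°C)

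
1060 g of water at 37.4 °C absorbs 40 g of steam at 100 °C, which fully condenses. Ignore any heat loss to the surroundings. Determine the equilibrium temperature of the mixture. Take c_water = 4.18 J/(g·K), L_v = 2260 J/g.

T_f ≈ 59.3 °C

Net heat exchanged in the isolated system is zero:
steam→water at 100 °C releases m L_v = 40·2260 = 90400
  condensate cools 100→T: 40·4.18·(T − 100) = 167.2(T − 100)
  original water: 4430.8(T − 37.4)
4598 T = 90400 + 16720 + 165712 = 272832
T ≈ 59.34 °C (< 100 °C, so full condensation is consistent).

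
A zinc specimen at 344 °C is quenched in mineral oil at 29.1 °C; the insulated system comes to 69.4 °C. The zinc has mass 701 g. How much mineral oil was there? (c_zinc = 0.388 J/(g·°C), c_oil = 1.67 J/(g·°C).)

m ≈ 1110 g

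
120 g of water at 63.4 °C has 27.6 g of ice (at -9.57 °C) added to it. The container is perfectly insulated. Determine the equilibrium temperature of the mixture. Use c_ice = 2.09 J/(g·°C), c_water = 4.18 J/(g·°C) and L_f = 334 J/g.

Energy balance with sensible and latent terms:
warm ice to 0 °C: 27.6×2.09×(0 − (-9.57)) = 552.04; fusion: m_ice L_f = 27.6×334 = 9218.4; warm the meltwater: 115.37 T; water: 501.6(T − 63.4)
616.97 T = 31801 − 9770.4 = 22031
T ≈ 35.71 °C — above 0 °C, consistent with complete melting.

T_f ≈ 35.7 °C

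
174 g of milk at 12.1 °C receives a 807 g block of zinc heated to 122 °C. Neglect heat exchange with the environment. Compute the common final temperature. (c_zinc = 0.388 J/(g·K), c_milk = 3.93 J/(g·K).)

T_f ≈ 46.6 °C

Net heat exchanged in the isolated system is zero:
807·0.388·(T − 122) + 174·3.93·(T − 12.1) = 0
313.12(T − 122) + 683.82(T − 12.1) = 0
996.94 T = 46474
T ≈ 46.62 °C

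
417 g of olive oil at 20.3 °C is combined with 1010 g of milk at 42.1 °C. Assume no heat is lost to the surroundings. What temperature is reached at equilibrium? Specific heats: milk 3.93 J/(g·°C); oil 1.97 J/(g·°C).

Heat lost by the milk equals heat gained by the oil:
1010·3.93·(42.1 − T) = 417·1.97·(T − 20.3)
3969.3(42.1 − T) = 821.49(T − 20.3)
4790.8 T = 183784  ⇒  T ≈ 38.36 °C

T_f ≈ 38.4 °C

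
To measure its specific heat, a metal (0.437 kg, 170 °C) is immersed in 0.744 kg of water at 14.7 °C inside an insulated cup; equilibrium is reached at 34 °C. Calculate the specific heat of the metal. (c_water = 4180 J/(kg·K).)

c ≈ 1010 J/(kg·K)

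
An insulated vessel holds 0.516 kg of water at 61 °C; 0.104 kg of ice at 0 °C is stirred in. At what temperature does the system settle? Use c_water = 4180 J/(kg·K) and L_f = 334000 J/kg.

Sum of m c ΔT and latent-heat terms is zero:
latent heat to melt: 0.104×334000 = 34736
  warm the meltwater: 434.72 T
  water cools: 0.516×4180×(T − 61) = 2156.9(T − 61)
2591.6 T = 131570 − 34736 = 96834
T ≈ 37.36 °C (positive, so assuming full melt was valid).

T_f ≈ 37.4 °C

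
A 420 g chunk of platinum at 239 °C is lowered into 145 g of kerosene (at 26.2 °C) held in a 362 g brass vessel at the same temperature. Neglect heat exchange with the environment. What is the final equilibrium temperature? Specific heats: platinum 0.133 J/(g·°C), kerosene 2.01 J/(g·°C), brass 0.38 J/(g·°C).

T_f ≈ 50.7 °C

Setting the total heat transfer to zero:
420*0.133*(T − 239) + 145*2.01*(T − 26.2) + 362*0.38*(T − 26.2) = 0
55.86(T − 239) + 291.45(T − 26.2) + 137.56(T − 26.2) = 0
484.87 T = 24591
T = 24591/484.87 ≈ 50.72 °C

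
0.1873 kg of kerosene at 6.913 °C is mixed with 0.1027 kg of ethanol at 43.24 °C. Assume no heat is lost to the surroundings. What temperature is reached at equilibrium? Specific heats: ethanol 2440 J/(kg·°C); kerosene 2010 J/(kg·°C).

T_f ≈ 21.4 °C

Let T be the final temperature. ΣQ_i = 0:
0.1027*2440*(T − 43.24) + 0.1873*2010*(T − 6.913) = 0
(250.59 + 376.47) T = 250.59*43.24 + 376.47*6.913
T ≈ 21.43 °C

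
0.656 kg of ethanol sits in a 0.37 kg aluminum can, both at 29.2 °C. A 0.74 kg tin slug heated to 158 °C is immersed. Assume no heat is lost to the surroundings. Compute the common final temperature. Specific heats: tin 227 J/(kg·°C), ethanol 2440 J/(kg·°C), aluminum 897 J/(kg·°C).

T_f ≈ 39.5 °C

Energy conservation, ΣQ = 0:
0.74·227·(T − 158) + 0.656·2440·(T − 29.2) + 0.37·897·(T − 29.2) = 0
167.98(T − 158) + 1600.6(T − 29.2) + 331.89(T − 29.2) = 0
(167.98 + 1600.6 + 331.89) T = 167.98·158 + 1600.6·29.2 + 331.89·29.2
T = 82971/2100.5 ≈ 39.50 °C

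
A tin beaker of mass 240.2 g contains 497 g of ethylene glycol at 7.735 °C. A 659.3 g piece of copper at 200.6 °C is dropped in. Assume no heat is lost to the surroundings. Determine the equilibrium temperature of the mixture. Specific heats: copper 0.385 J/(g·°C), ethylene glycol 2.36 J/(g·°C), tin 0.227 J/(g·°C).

T_f is the heat-capacity-weighted average of the initial temperatures:
T_f = (253.83×200.6 + 1172.9×7.735 + 54.53×7.735) / (253.83 + 1172.9 + 54.53)
    = 60413 / 1481.3 ≈ 40.78 °C

T_f ≈ 40.8 °C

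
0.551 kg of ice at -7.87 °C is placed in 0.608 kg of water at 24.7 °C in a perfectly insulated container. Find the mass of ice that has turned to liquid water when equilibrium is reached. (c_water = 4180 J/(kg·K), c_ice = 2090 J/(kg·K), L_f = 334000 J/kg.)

m_melted ≈ 0.161 kg

Cooling the water to 0 °C releases 0.608·4180·24.7 = 62774 J.
Warming the ice to 0 °C takes 0.551·2090·7.87 = 9063 J, leaving 53711 J for melting.
To melt every bit of ice: 0.551·334000 = 184034 J.
Since 53711 < 184034 J, not all the ice melts; equilibrium is at 0 °C.
Mass melted = 53711/334000 ≈ 0.1608 kg.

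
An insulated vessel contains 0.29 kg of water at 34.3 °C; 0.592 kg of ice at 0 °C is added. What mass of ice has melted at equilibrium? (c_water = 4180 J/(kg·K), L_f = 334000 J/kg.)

Water can give up m c ΔT = 0.29·4180·34.3 = 41578 J before reaching 0 °C.
Melting all 0.592 kg of ice would need 0.592·334000 = 197728 J.
Since 41578 < 197728 J, not all the ice melts; equilibrium is at 0 °C.
Mass melted = 41578/334000 ≈ 0.1245 kg.

m_melted ≈ 0.124 kg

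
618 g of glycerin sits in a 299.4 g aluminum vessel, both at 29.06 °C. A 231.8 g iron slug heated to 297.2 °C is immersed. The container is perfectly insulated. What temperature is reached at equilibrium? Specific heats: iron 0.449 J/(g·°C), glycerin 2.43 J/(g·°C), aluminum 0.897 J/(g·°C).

Energy conservation, ΣQ = 0:
231.8·0.449·(T − 297.2) + 618·2.43·(T − 29.06) + 299.4·0.897·(T − 29.06) = 0
1874.4 T = 82377
T ≈ 43.95 °C

T_f ≈ 43.9 °C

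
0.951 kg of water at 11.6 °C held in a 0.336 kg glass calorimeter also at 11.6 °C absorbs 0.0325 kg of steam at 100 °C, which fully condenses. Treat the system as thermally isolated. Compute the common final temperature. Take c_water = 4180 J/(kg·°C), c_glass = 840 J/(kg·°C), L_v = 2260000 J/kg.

T_f ≈ 31.1 °C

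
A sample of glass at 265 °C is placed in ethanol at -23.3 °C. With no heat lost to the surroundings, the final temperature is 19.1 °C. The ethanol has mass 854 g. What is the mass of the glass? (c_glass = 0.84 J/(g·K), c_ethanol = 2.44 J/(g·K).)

m ≈ 428 g

Energy conservation, ΣQ = 0:
m×0.84×(19.1 − 265) + 854×2.44×(19.1 − (-23.3)) = 0
-206.56 m = -88351
m = -88351/-206.56 ≈ 427.7 g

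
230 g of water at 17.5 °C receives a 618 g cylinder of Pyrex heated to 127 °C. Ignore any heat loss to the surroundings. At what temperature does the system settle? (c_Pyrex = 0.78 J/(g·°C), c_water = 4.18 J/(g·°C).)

T_f ≈ 54.1 °C

Net heat exchanged in the isolated system is zero:
618×0.78×(T − 127) + 230×4.18×(T − 17.5) = 0
(482.04 + 961.4) T = 482.04×127 + 961.4×17.5
T = 78044 / 1443.4 = 54.1 °C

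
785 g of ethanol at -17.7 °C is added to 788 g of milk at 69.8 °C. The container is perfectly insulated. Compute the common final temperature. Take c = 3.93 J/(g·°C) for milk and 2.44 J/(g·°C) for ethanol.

Heat gained plus heat lost sum to zero:
788·3.93·(T − 69.8) + 785·2.44·(T − (-17.7)) = 0
5012.2 T = 182257
T = 182257/5012.2 ≈ 36.36 °C

T_f ≈ 36.4 °C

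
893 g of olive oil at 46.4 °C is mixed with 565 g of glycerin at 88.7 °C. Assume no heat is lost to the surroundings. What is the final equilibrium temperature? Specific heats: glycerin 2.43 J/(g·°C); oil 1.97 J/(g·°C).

T_f ≈ 64.9 °C

T_f = Σ m_i c_i T_i / Σ m_i c_i:
T_f = (1373×88.7 + 1759.2×46.4) / (1373 + 1759.2)
    = 203408 / 3132.2 ≈ 64.94 °C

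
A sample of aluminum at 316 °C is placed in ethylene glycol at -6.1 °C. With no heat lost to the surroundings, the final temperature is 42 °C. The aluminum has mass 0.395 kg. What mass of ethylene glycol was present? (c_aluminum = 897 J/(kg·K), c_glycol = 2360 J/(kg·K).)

|Q_aluminum| = |Q_glycol|:
0.395×897×(316 − 42) = m×2360×(42 − (-6.1))
113516 m = 97082  ⇒  m ≈ 0.8552 kg

m ≈ 0.855 kg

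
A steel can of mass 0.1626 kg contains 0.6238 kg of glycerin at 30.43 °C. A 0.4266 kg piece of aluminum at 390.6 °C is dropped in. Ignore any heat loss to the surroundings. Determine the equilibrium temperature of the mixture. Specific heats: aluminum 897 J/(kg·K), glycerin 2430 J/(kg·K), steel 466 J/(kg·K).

Energy conservation, ΣQ = 0:
0.4266·897·(T − 390.6) + 0.6238·2430·(T − 30.43) + 0.1626·466·(T − 30.43) = 0
(382.66 + 1515.8 + 75.77) T = 382.66·390.6 + 1515.8·30.43 + 75.77·30.43
T ≈ 100.24 °C

T_f ≈ 100.2 °C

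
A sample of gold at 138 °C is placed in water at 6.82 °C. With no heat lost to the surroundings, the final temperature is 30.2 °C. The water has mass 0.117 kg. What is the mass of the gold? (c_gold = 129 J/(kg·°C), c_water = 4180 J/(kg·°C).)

m ≈ 0.822 kg

Let T be the final temperature. ΣQ_i = 0:
m×129×(30.2 − 138) + 0.117×4180×(30.2 − 6.82) = 0
-13906 m = -11434
m = -11434/-13906 ≈ 0.8222 kg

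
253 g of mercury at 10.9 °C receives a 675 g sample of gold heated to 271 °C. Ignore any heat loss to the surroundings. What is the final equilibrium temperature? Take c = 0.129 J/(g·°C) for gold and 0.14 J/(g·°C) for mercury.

T_f ≈ 195.8 °C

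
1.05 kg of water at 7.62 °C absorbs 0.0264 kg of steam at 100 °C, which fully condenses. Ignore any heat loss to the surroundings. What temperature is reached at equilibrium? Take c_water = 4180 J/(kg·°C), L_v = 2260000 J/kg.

T_f ≈ 23.1 °C

Taking heat into each body as positive, Σ m c ΔT = 0:
steam→water at 100 °C releases m L_v = 0.0264·2260000 = 59664
  condensed water 100 °C→T: 110.35(T − 100)
  water warms: 1.05·4180·(T − 7.62) = 4389(T − 7.62)
4499.4 T = 59664 + 11035 + 33444 = 104143
T ≈ 23.15 °C, under the boiling point, so the assumption holds.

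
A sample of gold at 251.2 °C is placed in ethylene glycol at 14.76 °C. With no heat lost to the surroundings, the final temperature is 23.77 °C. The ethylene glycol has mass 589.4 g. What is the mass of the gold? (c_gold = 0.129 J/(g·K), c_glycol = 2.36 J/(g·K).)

m ≈ 427 g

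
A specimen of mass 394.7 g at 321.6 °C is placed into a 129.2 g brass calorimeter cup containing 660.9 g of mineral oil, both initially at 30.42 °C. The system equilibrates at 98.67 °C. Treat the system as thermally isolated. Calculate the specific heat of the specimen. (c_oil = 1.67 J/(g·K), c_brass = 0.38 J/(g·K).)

c ≈ 0.894 J/(g·K)

Heat gained plus heat lost sum to zero:
394.7·c·(98.67 − 321.6) + 660.9·1.67·(98.67 − 30.42) + 129.2·0.38·(98.67 − 30.42) = 0
-87990 c = -78679
c = -78679/-87990 ≈ 0.8942 J/(g·K)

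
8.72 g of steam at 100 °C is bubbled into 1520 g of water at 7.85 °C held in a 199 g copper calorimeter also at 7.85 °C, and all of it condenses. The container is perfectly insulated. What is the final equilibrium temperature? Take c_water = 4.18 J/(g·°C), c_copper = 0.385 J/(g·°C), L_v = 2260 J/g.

Conservation of energy gives ΣQ = 0:
steam→water at 100 °C releases m L_v = 8.72·2260 = 19707; condensed water 100 °C→T: 36.45(T − 100); original water: 6353.6(T − 7.85); cup: 76.61(T − 7.85)
6466.7 T = 19707 + 3645 + 50477 = 73829
T ≈ 11.42 °C, under the boiling point, so the assumption holds.

T_f ≈ 11.4 °C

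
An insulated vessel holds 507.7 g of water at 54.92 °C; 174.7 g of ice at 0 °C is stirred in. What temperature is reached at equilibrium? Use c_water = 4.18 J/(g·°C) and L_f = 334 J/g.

T_f ≈ 20.4 °C

Setting the total heat transfer to zero:
fusion: m_ice L_f = 174.7·334 = 58350
  meltwater 0→T: 174.7·4.18·T = 730.25 T
  water: 2122.2(T − 54.92)
2852.4 T = 116550 − 58350 = 58201
T ≈ 20.40 °C (positive, so assuming full melt was valid).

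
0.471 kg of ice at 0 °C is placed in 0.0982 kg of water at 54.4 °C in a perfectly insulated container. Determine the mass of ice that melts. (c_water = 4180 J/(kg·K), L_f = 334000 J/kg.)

Water can give up m c ΔT = 0.0982·4180·54.4 = 22330 J before reaching 0 °C.
To melt every bit of ice: 0.471·334000 = 157314 J.
22330 J < 157314 J, so only part of the ice melts and the system sits at 0 °C.
m_melted·334000 = 22330  ⇒  m_melted ≈ 0.06686 kg.

m_melted ≈ 0.0669 kg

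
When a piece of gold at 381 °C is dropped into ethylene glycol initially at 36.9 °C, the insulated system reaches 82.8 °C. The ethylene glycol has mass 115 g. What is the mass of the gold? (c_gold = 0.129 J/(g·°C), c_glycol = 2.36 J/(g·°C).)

m ≈ 324 g

Heat gained plus heat lost sum to zero:
m×0.129×(82.8 − 381) + 115×2.36×(82.8 − 36.9) = 0
-38.47 m = -12457
m = -12457/-38.47 ≈ 323.8 g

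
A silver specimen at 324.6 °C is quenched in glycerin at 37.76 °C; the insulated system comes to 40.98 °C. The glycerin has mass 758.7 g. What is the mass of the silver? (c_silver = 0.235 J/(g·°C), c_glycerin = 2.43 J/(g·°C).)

|Q_silver| = |Q_glycerin|:
m·0.235·(324.6 − 40.98) = 758.7·2.43·(40.98 − 37.76)
66.65 m = 5936.5  ⇒  m ≈ 89.07 g

m ≈ 89.1 g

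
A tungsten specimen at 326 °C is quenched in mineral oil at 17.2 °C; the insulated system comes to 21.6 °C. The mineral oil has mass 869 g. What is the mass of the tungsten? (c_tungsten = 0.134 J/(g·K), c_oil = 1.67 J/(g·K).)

Heat lost by the tungsten = heat gained by the oil:
m·0.134·(326 − 21.6) = 869·1.67·(21.6 − 17.2)
40.79 m = 6385.4  ⇒  m ≈ 156.5 g

m ≈ 157 g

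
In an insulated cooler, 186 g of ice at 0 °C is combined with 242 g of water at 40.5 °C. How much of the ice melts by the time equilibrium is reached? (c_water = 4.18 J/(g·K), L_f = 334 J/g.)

m_melted ≈ 123 g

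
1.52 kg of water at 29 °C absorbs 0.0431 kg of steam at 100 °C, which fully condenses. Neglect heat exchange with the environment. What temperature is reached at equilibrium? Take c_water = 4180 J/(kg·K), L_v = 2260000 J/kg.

T_f ≈ 45.9 °C

Setting the total heat transfer to zero:
steam→water at 100 °C releases m L_v = 0.0431×2260000 = 97406; condensate cools 100→T: 0.0431×4180×(T − 100) = 180.16(T − 100); water warms: 1.52×4180×(T − 29) = 6353.6(T − 29)
6533.8 T = 97406 + 18016 + 184254 = 299676
T ≈ 45.87 °C, under the boiling point, so the assumption holds.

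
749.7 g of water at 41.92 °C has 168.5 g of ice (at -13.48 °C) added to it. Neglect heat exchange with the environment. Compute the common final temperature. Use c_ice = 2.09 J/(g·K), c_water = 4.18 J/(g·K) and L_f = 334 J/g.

Taking heat into each body as positive, Σ m c ΔT = 0:
warm ice to 0 °C: 168.5·2.09·(0 − (-13.48)) = 4747.2
  fusion: m_ice L_f = 168.5·334 = 56279
  warm the meltwater: 704.33 T
  water: 3133.7(T − 41.92)
3838.1 T = 131367 − 61026 = 70340
T ≈ 18.33 °C. Since T > 0 °C, the all-ice-melts assumption holds.

T_f ≈ 18.3 °C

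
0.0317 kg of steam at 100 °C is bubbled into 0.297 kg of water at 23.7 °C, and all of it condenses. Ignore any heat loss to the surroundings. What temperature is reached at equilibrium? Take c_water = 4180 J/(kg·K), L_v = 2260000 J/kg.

Conservation of energy gives ΣQ = 0:
latent heat released on condensation: 0.0317×2260000 = 71642; condensate cools 100→T: 0.0317×4180×(T − 100) = 132.51(T − 100); water warms: 0.297×4180×(T − 23.7) = 1241.5(T − 23.7)
1374 T = 71642 + 13251 + 29423 = 114315
T ≈ 83.20 °C — below 100 °C, confirming all the steam condensed.

T_f ≈ 83.2 °C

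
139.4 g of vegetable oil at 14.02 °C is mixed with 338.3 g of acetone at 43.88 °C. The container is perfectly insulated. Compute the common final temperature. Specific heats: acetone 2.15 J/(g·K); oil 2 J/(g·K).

Heat lost by the acetone equals heat gained by the oil:
338.3*2.15*(43.88 − T) = 139.4*2*(T − 14.02)
727.35(43.88 − T) = 278.8(T − 14.02)
1006.1 T = 35825  ⇒  T ≈ 35.61 °C

T_f ≈ 35.6 °C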